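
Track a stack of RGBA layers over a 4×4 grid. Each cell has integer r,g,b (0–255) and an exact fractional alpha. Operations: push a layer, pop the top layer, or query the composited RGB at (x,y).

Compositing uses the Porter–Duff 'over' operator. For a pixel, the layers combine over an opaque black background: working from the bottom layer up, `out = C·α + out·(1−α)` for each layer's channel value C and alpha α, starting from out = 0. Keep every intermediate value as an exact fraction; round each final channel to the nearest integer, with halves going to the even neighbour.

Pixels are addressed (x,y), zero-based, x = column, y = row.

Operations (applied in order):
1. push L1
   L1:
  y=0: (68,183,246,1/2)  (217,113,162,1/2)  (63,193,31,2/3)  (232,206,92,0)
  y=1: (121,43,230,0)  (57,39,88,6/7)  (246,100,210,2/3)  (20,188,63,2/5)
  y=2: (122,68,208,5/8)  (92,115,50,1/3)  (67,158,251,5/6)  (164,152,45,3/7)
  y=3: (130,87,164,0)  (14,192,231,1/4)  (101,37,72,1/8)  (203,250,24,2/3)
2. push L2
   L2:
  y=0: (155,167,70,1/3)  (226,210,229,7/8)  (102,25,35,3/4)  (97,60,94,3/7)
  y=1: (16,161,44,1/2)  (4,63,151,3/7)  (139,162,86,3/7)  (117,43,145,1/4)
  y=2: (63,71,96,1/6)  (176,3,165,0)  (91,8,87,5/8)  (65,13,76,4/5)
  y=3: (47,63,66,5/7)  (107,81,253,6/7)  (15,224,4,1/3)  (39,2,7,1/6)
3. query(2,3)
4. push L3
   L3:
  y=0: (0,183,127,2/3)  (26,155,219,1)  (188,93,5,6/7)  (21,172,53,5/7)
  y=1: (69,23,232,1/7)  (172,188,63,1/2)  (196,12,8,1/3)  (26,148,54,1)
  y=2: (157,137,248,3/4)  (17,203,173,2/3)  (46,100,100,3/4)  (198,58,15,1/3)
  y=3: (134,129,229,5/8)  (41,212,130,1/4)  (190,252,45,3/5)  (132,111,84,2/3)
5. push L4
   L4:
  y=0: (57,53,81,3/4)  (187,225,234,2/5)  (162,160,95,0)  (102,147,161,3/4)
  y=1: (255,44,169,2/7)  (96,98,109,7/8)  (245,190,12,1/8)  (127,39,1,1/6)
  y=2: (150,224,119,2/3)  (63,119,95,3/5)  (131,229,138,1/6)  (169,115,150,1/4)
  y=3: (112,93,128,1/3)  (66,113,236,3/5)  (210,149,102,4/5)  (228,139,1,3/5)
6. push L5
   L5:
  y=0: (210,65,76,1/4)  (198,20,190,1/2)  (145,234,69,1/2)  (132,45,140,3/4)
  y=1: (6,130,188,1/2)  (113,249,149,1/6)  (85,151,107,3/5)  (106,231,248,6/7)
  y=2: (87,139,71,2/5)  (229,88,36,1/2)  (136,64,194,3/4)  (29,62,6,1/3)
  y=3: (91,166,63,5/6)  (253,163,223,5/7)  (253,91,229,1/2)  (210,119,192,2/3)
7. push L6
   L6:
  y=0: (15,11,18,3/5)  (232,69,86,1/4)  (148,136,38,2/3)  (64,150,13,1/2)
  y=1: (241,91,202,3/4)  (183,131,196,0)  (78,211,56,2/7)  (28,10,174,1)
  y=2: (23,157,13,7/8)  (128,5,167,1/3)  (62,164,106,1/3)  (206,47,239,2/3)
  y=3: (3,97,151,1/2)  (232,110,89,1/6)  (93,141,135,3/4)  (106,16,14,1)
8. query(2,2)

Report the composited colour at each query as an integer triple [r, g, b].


query (2,3) [L1,L2] — begin 0,0,0
L1 α=1/8: [101/8, 37/8, 9]
L2 α=1/3: [161/12, 311/4, 22/3]
rounded: [13, 78, 7]

query (2,2) [L1,L2,L3,L4,L5,L6] — begin 0,0,0
L1 α=5/6: [335/6, 395/3, 1255/6]
L2 α=5/8: [1245/16, 435/8, 2125/16]
L3 α=3/4: [3453/64, 2835/32, 6925/64]
L4 α=1/6: [25649/384, 21503/192, 43457/384]
L5 α=3/4: [182321/1536, 58367/768, 266945/1536]
L6 α=1/3: [229937/2304, 121343/1152, 348353/2304]
→ [100, 105, 151]


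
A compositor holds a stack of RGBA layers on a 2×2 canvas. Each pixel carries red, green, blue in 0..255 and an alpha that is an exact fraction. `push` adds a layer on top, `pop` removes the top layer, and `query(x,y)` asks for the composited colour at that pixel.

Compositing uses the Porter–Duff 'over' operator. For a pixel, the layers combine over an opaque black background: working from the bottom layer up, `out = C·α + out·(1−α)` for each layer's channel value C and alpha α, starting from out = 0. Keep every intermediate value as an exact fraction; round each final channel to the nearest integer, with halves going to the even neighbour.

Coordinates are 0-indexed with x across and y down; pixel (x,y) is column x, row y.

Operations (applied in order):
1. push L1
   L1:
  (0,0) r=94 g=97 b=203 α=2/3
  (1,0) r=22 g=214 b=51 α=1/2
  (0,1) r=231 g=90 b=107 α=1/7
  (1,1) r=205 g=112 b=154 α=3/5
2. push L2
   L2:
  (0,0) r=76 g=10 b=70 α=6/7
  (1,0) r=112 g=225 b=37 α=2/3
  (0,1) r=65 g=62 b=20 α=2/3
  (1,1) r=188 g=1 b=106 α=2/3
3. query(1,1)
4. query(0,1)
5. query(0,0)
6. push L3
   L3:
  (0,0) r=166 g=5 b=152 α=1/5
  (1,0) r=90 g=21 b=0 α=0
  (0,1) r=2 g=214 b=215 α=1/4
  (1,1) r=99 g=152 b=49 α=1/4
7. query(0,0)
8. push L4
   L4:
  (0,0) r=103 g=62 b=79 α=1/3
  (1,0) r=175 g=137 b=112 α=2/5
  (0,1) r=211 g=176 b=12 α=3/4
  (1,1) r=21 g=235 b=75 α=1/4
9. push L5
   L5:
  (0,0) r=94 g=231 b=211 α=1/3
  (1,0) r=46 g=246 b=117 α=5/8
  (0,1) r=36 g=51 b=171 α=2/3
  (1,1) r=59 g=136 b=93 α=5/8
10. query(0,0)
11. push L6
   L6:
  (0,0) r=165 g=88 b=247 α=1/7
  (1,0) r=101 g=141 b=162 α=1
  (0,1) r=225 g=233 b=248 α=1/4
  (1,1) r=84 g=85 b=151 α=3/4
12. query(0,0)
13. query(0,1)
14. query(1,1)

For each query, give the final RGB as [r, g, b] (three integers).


query (1,1) [L1,L2] — begin 0,0,0
+L1 (α=3/5) → [123, 336/5, 462/5]
+L2 (α=2/3) → [499/3, 346/15, 1522/15]
rounded: [166, 23, 101]

at x=0,y=1 over L1,L2:
+L1 (α=1/7) → [33, 90/7, 107/7]
+L2 (α=2/3) → [163/3, 958/21, 129/7]
rounded: [54, 46, 18]

query (0,0) [L1,L2] — begin 0,0,0
L1 α=2/3: [188/3, 194/3, 406/3]
L2 α=6/7: [1556/21, 374/21, 238/3]
→ [74, 18, 79]

(0,0) stack=L1,L2,L3; from [0,0,0]:
L1 α=2/3: [188/3, 194/3, 406/3]
L2 α=6/7: [1556/21, 374/21, 238/3]
L3 α=1/5: [1942/21, 1601/105, 1408/15]
rounded: [92, 15, 94]

(0,0) stack=L1,L2,L3,L4,L5; from [0,0,0]:
after L1 α=2/3: [188/3, 194/3, 406/3]
after L2 α=6/7: [1556/21, 374/21, 238/3]
after L3 α=1/5: [1942/21, 1601/105, 1408/15]
after L4 α=1/3: [6047/63, 9712/315, 4001/45]
after L5 α=1/3: [18016/189, 92189/945, 17497/135]
rounded: [95, 98, 130]

(0,0) stack=L1,L2,L3,L4,L5,L6; from [0,0,0]:
+L1 (α=2/3) → [188/3, 194/3, 406/3]
+L2 (α=6/7) → [1556/21, 374/21, 238/3]
+L3 (α=1/5) → [1942/21, 1601/105, 1408/15]
+L4 (α=1/3) → [6047/63, 9712/315, 4001/45]
+L5 (α=1/3) → [18016/189, 92189/945, 17497/135]
+L6 (α=1/7) → [46427/441, 212098/2205, 6587/45]
= [105, 96, 146]

at x=0,y=1 over L1,L2,L3,L4,L5,L6:
L1 α=1/7: [33, 90/7, 107/7]
L2 α=2/3: [163/3, 958/21, 129/7]
L3 α=1/4: [165/4, 614/7, 473/7]
L4 α=3/4: [2697/16, 2155/14, 725/28]
L5 α=2/3: [1283/16, 3583/42, 10301/84]
L6 α=1/4: [7449/64, 6845/56, 17245/112]
→ [116, 122, 154]

query (1,1) [L1,L2,L3,L4,L5,L6] — begin 0,0,0
+L1 (α=3/5) → [123, 336/5, 462/5]
+L2 (α=2/3) → [499/3, 346/15, 1522/15]
+L3 (α=1/4) → [299/2, 553/10, 1767/20]
+L4 (α=1/4) → [939/8, 4009/40, 6801/80]
+L5 (α=5/8) → [5177/64, 39227/320, 57603/640]
+L6 (α=3/4) → [21305/256, 120827/1280, 347523/2560]
= [83, 94, 136]


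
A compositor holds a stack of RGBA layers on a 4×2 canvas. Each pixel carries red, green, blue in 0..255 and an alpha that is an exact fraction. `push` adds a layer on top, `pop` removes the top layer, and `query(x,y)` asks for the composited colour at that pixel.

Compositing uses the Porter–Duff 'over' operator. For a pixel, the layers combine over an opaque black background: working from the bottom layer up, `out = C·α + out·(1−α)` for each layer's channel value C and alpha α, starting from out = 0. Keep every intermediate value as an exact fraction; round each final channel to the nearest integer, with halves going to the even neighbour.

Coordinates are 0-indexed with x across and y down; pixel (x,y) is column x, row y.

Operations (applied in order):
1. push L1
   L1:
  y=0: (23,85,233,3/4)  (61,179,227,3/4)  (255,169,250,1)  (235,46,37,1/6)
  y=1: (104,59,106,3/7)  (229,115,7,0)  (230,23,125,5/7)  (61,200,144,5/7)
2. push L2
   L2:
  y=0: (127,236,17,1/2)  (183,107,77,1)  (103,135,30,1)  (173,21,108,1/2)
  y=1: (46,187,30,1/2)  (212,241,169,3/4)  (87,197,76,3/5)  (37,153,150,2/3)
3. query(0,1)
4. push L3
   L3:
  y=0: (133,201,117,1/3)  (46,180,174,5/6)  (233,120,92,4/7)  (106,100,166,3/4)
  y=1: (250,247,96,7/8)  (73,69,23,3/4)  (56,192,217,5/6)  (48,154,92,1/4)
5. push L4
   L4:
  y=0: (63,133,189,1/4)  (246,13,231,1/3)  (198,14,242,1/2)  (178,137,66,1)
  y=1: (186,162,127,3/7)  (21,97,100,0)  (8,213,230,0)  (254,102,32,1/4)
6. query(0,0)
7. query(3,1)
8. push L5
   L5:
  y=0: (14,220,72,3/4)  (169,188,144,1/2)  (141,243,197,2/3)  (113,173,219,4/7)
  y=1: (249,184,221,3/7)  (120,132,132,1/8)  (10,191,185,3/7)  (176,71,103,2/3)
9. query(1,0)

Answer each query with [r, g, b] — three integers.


query (0,1) [L1,L2] — begin 0,0,0
L1 α=3/7: [312/7, 177/7, 318/7]
L2 α=1/2: [317/7, 743/7, 264/7]
= [45, 106, 38]

(0,0) stack=L1,L2,L3,L4; from [0,0,0]:
L1 α=3/4: [69/4, 255/4, 699/4]
L2 α=1/2: [577/8, 1199/8, 767/8]
L3 α=1/3: [1109/12, 2003/12, 1235/12]
L4 α=1/4: [1361/16, 2535/16, 1991/16]
rounded: [85, 158, 124]

query (3,1) [L1,L2,L3,L4] — begin 0,0,0
L1 α=5/7: [305/7, 1000/7, 720/7]
L2 α=2/3: [823/21, 3142/21, 940/7]
L3 α=1/4: [1159/28, 1055/7, 866/7]
L4 α=1/4: [10589/112, 3879/28, 1411/14]
→ [95, 139, 101]

query (1,0) [L1,L2,L3,L4,L5] — begin 0,0,0
after L1 α=3/4: [183/4, 537/4, 681/4]
after L2 α=1: [183, 107, 77]
after L3 α=5/6: [413/6, 1007/6, 947/6]
after L4 α=1/3: [1151/9, 1046/9, 1640/9]
after L5 α=1/2: [1336/9, 1369/9, 1468/9]
rounded: [148, 152, 163]


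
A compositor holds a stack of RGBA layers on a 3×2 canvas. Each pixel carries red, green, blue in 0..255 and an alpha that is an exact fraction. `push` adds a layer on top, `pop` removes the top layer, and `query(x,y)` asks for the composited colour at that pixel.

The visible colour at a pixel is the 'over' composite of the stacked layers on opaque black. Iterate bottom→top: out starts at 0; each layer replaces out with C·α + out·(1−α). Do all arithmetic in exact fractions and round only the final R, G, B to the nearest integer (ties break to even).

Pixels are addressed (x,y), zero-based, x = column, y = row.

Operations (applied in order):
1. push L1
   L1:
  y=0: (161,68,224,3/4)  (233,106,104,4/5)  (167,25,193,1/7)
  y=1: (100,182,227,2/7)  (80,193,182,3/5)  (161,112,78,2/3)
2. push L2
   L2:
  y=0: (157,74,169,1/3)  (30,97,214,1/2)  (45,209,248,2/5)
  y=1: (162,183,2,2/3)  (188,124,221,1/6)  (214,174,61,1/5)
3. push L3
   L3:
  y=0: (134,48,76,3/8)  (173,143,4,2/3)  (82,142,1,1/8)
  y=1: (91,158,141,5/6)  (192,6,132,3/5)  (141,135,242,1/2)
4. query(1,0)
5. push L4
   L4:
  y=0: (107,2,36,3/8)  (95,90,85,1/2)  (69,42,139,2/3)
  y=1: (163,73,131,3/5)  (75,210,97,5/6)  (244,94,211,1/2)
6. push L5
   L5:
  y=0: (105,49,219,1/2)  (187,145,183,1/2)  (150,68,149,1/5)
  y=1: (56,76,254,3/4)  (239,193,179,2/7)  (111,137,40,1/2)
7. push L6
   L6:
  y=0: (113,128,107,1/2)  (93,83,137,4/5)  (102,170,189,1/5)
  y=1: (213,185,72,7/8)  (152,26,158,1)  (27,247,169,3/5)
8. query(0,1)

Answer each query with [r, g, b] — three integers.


at x=1,y=0 over L1,L2,L3:
L1 α=4/5: [932/5, 424/5, 416/5]
L2 α=1/2: [541/5, 909/10, 743/5]
L3 α=2/3: [757/5, 3769/30, 261/5]
→ [151, 126, 52]

query (0,1) [L1,L2,L3,L4,L5,L6] — begin 0,0,0
L1 α=2/7: [200/7, 52, 454/7]
L2 α=2/3: [2468/21, 418/3, 482/21]
L3 α=5/6: [12023/126, 1394/9, 15287/126]
L4 α=3/5: [8566/63, 4759/45, 40046/315]
L5 α=3/4: [9575/126, 15019/180, 70019/315]
L6 α=7/8: [197441/1008, 248119/1440, 228779/2520]
→ [196, 172, 91]


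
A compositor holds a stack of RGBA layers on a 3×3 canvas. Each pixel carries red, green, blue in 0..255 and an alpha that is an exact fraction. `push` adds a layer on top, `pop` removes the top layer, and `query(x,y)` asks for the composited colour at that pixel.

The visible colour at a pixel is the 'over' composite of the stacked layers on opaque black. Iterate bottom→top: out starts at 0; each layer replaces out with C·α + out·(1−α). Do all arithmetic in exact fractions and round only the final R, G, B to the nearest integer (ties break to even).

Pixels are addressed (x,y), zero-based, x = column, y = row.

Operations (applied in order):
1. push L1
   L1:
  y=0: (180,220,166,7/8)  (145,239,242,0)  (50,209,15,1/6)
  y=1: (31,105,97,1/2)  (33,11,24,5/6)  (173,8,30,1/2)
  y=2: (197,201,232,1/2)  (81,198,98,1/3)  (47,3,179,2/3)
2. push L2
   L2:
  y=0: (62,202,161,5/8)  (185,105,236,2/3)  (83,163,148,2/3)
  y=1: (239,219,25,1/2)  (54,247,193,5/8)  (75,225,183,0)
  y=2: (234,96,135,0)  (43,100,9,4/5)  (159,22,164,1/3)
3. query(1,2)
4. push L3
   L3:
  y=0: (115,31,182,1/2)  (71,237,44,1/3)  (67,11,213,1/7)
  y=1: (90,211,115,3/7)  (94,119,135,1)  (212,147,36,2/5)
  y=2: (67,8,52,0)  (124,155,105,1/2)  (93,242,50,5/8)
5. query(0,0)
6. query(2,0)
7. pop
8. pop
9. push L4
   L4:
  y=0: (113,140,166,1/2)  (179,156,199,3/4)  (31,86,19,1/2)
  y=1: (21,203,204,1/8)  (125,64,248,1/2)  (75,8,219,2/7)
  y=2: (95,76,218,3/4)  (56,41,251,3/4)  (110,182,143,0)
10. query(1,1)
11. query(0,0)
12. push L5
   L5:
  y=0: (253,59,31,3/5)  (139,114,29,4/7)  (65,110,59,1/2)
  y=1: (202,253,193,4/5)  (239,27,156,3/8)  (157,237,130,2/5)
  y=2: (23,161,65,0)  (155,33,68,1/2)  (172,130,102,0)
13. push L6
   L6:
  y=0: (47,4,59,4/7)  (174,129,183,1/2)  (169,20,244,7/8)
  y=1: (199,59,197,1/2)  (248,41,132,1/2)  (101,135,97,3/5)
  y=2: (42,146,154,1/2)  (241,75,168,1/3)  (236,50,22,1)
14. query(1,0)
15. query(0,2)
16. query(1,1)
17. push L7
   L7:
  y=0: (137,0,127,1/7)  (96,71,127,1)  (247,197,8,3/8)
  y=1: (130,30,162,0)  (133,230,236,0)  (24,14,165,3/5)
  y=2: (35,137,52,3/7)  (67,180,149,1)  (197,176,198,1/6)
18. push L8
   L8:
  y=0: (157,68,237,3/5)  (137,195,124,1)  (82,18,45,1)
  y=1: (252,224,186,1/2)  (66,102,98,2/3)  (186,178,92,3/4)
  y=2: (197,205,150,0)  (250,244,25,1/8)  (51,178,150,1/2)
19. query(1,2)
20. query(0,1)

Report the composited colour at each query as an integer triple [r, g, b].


at x=1,y=2 over L1,L2:
+L1 (α=1/3) → [27, 66, 98/3]
+L2 (α=4/5) → [199/5, 466/5, 206/15]
→ [40, 93, 14]

at x=0,y=0 over L1,L2,L3:
after L1 α=7/8: [315/2, 385/2, 581/4]
after L2 α=5/8: [1565/16, 3175/16, 4963/32]
after L3 α=1/2: [3405/32, 3671/32, 10787/64]
= [106, 115, 169]

(2,0) stack=L1,L2,L3; from [0,0,0]:
after L1 α=1/6: [25/3, 209/6, 5/2]
after L2 α=2/3: [523/9, 2165/18, 199/2]
after L3 α=1/7: [1247/21, 314/3, 810/7]
= [59, 105, 116]

query (1,1) [L1,L4] — begin 0,0,0
+L1 (α=5/6) → [55/2, 55/6, 20]
+L4 (α=1/2) → [305/4, 439/12, 134]
= [76, 37, 134]

at x=0,y=0 over L1,L4:
after L1 α=7/8: [315/2, 385/2, 581/4]
after L4 α=1/2: [541/4, 665/4, 1245/8]
rounded: [135, 166, 156]

(1,0) stack=L1,L4,L5,L6; from [0,0,0]:
after L1 α=0: [0, 0, 0]
after L4 α=3/4: [537/4, 117, 597/4]
after L5 α=4/7: [3835/28, 807/7, 2255/28]
after L6 α=1/2: [8707/56, 855/7, 7379/56]
= [155, 122, 132]

at x=0,y=2 over L1,L4,L5,L6:
L1 α=1/2: [197/2, 201/2, 116]
L4 α=3/4: [767/8, 657/8, 385/2]
L5 α=0: [767/8, 657/8, 385/2]
L6 α=1/2: [1103/16, 1825/16, 693/4]
= [69, 114, 173]

(1,1) stack=L1,L4,L5,L6; from [0,0,0]:
+L1 (α=5/6) → [55/2, 55/6, 20]
+L4 (α=1/2) → [305/4, 439/12, 134]
+L5 (α=3/8) → [4393/32, 3167/96, 569/4]
+L6 (α=1/2) → [12329/64, 7103/192, 1097/8]
= [193, 37, 137]

(1,2) stack=L1,L4,L5,L6,L7,L8; from [0,0,0]:
L1 α=1/3: [27, 66, 98/3]
L4 α=3/4: [195/4, 189/4, 2357/12]
L5 α=1/2: [815/8, 321/8, 3173/24]
L6 α=1/3: [593/4, 207/4, 5189/36]
L7 α=1: [67, 180, 149]
L8 α=1/8: [719/8, 188, 267/2]
→ [90, 188, 134]

at x=0,y=1 over L1,L4,L5,L6,L7,L8:
+L1 (α=1/2) → [31/2, 105/2, 97/2]
+L4 (α=1/8) → [259/16, 1141/16, 1087/16]
+L5 (α=4/5) → [13187/80, 17333/80, 13439/80]
+L6 (α=1/2) → [29107/160, 22053/160, 29199/160]
+L7 (α=0) → [29107/160, 22053/160, 29199/160]
+L8 (α=1/2) → [69427/320, 57893/320, 58959/320]
rounded: [217, 181, 184]


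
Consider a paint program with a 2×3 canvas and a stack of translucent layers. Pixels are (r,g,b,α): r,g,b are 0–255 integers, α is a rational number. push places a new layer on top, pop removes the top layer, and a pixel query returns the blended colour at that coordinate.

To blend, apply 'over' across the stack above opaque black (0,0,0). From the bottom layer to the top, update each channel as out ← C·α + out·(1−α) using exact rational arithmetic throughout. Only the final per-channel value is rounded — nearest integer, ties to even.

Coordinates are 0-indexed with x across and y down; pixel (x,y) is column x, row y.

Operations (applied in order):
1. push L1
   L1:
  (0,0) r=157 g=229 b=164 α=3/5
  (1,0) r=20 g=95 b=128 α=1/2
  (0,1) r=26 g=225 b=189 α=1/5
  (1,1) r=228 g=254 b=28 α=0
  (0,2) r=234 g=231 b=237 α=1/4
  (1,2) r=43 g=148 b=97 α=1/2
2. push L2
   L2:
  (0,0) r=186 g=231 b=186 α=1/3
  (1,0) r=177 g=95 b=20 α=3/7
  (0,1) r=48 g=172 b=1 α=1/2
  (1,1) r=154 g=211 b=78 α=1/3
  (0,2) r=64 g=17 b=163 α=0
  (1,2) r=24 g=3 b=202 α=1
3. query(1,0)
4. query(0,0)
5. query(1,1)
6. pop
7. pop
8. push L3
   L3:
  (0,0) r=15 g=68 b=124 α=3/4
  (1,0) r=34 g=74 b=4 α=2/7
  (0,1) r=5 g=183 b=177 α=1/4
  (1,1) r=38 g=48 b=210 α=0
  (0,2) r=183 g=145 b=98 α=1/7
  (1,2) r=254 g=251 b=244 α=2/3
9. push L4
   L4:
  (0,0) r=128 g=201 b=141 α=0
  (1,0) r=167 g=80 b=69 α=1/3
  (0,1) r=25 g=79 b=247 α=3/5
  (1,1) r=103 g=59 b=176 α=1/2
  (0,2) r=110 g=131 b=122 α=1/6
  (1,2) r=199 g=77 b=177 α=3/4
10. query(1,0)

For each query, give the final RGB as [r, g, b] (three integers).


(1,0) stack=L1,L2; from [0,0,0]:
after L1 α=1/2: [10, 95/2, 64]
after L2 α=3/7: [571/7, 475/7, 316/7]
rounded: [82, 68, 45]

at x=0,y=0 over L1,L2:
+L1 (α=3/5) → [471/5, 687/5, 492/5]
+L2 (α=1/3) → [624/5, 843/5, 638/5]
= [125, 169, 128]

(1,1) stack=L1,L2; from [0,0,0]:
+L1 (α=0) → [0, 0, 0]
+L2 (α=1/3) → [154/3, 211/3, 26]
→ [51, 70, 26]

at x=1,y=0 over L3,L4:
L3 α=2/7: [68/7, 148/7, 8/7]
L4 α=1/3: [435/7, 856/21, 499/21]
= [62, 41, 24]


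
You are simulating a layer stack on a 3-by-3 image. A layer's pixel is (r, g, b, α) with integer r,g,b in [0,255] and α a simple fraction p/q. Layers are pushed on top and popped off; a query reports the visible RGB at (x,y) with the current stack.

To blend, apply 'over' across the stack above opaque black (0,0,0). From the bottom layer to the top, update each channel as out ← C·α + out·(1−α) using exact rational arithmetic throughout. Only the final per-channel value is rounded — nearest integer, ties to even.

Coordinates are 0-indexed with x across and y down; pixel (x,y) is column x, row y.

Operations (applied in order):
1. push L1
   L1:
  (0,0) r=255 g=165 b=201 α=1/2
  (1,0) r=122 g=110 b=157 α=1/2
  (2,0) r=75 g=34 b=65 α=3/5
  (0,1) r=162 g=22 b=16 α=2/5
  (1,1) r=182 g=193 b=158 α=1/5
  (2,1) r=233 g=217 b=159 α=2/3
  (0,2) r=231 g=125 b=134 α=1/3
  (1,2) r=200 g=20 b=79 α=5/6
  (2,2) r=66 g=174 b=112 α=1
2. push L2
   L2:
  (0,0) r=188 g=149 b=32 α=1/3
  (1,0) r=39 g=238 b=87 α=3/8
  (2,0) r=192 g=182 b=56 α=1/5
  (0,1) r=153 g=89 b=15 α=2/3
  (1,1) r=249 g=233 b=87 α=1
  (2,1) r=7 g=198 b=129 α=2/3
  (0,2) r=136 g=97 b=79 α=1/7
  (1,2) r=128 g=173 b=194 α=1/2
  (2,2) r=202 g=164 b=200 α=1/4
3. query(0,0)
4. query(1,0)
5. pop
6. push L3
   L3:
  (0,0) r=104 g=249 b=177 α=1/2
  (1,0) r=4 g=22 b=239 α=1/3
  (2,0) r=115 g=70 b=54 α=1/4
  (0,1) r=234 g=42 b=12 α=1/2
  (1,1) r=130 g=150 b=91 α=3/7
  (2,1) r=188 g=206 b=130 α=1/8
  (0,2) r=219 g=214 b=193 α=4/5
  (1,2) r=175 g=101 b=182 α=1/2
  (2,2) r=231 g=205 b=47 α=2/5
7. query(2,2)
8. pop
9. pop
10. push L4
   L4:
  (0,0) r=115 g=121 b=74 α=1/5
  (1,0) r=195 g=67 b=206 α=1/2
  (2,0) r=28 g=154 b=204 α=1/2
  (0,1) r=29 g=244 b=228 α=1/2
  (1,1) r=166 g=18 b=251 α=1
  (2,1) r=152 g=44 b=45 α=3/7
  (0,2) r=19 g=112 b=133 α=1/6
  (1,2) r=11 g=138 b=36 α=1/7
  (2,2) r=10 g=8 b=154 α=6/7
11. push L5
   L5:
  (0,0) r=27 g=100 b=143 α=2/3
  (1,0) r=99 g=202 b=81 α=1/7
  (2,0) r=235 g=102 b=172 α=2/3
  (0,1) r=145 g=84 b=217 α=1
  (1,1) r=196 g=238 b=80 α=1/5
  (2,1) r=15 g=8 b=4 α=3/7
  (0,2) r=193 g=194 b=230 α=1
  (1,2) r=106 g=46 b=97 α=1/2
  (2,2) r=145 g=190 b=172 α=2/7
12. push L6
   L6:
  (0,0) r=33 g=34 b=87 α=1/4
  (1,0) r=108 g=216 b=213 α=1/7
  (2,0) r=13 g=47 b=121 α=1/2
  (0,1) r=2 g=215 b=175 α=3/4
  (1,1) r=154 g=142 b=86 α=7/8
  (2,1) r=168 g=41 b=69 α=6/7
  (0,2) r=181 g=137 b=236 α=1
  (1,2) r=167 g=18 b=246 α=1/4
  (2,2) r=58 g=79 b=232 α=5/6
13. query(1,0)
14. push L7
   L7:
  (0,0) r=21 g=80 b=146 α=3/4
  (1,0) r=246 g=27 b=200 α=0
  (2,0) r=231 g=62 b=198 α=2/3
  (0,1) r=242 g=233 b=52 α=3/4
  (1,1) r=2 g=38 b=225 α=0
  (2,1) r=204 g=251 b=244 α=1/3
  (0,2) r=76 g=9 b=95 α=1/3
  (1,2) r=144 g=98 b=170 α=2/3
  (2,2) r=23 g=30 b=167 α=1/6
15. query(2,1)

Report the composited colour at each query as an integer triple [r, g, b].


(0,0) stack=L1,L2; from [0,0,0]:
after L1 α=1/2: [255/2, 165/2, 201/2]
after L2 α=1/3: [443/3, 314/3, 233/3]
= [148, 105, 78]

query (1,0) [L1,L2] — begin 0,0,0
L1 α=1/2: [61, 55, 157/2]
L2 α=3/8: [211/4, 989/8, 1307/16]
rounded: [53, 124, 82]

query (2,2) [L1,L3] — begin 0,0,0
+L1 (α=1) → [66, 174, 112]
+L3 (α=2/5) → [132, 932/5, 86]
rounded: [132, 186, 86]

query (1,0) [L4,L5,L6] — begin 0,0,0
after L4 α=1/2: [195/2, 67/2, 103]
after L5 α=1/7: [684/7, 403/7, 699/7]
after L6 α=1/7: [4860/49, 3930/49, 5685/49]
→ [99, 80, 116]

at x=2,y=1 over L4,L5,L6,L7:
+L4 (α=3/7) → [456/7, 132/7, 135/7]
+L5 (α=3/7) → [2139/49, 696/49, 624/49]
+L6 (α=6/7) → [51531/343, 12750/343, 20910/343]
+L7 (α=1/3) → [57678/343, 111593/1029, 125512/1029]
→ [168, 108, 122]


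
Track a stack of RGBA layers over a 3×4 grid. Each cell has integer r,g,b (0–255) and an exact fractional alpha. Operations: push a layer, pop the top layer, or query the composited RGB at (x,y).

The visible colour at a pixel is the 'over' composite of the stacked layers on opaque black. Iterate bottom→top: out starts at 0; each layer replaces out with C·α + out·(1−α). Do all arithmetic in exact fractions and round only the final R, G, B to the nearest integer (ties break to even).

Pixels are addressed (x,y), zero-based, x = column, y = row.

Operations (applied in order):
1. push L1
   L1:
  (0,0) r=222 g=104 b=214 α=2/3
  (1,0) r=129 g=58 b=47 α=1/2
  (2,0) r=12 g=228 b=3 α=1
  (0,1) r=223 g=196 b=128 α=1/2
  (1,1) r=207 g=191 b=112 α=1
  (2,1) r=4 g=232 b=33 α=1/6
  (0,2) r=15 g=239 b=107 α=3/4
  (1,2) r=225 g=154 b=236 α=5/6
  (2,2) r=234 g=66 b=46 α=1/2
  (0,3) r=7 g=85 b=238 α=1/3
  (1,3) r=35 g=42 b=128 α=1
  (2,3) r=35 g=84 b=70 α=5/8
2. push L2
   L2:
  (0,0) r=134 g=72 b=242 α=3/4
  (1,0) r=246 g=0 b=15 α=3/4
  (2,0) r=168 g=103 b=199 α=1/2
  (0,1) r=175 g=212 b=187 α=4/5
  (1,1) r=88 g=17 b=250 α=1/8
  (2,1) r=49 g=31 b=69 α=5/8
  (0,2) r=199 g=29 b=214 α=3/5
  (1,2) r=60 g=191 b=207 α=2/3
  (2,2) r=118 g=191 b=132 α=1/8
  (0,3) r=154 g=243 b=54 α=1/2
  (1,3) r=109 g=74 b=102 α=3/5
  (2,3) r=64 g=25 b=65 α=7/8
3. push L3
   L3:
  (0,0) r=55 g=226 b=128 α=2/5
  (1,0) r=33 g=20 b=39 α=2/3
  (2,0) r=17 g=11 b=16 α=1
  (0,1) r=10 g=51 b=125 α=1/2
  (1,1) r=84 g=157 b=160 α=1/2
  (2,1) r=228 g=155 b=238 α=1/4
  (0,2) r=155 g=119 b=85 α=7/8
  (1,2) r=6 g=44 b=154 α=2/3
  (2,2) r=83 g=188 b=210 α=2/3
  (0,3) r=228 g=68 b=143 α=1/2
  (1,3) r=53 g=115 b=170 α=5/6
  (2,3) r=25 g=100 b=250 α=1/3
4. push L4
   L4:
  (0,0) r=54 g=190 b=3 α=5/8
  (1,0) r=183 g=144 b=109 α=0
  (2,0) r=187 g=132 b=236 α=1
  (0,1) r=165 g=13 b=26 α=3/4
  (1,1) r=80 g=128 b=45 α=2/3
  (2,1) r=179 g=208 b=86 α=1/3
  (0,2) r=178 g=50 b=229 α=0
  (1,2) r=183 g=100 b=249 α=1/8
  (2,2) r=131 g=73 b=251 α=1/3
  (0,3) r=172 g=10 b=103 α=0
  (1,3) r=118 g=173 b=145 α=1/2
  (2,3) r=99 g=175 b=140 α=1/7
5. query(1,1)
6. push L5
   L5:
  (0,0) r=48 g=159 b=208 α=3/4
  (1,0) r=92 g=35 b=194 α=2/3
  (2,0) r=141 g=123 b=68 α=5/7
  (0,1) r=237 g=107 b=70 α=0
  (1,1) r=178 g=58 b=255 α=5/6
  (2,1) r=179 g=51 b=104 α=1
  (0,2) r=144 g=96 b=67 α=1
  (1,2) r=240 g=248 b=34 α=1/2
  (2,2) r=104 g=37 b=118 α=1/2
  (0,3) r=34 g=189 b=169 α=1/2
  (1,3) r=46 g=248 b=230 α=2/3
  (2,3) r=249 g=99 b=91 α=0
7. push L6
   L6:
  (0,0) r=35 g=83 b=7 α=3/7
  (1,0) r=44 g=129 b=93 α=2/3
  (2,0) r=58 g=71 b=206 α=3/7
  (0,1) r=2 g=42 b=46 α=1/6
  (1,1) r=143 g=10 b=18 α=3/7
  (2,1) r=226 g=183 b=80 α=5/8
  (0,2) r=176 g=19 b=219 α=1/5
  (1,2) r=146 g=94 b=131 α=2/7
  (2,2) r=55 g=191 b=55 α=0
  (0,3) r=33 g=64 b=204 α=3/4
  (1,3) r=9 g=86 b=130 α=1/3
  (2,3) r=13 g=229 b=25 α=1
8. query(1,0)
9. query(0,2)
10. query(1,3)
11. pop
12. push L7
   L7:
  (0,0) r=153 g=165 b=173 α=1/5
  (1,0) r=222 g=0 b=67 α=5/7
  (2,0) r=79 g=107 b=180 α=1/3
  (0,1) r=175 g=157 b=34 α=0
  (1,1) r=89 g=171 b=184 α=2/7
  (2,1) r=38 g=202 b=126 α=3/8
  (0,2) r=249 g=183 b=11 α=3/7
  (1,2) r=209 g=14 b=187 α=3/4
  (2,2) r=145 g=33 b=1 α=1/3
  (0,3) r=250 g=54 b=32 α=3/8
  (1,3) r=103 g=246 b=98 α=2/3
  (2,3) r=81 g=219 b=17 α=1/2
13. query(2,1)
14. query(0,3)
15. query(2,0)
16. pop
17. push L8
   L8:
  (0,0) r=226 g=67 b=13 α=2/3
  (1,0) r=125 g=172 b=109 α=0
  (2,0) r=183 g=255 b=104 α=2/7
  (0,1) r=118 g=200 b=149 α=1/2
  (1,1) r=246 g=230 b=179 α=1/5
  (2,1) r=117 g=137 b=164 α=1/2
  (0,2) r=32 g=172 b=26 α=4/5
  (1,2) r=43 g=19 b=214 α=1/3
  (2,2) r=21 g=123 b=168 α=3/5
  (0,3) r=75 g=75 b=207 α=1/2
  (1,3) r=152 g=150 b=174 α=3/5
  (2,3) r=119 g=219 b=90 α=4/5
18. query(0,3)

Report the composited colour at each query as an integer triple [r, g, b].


(1,1) stack=L1,L2,L3,L4; from [0,0,0]:
+L1 (α=1) → [207, 191, 112]
+L2 (α=1/8) → [1537/8, 677/4, 517/4]
+L3 (α=1/2) → [2209/16, 1305/8, 1157/8]
+L4 (α=2/3) → [4769/48, 3353/24, 1877/24]
= [99, 140, 78]

query (1,0) [L1,L2,L3,L4,L5,L6] — begin 0,0,0
+L1 (α=1/2) → [129/2, 29, 47/2]
+L2 (α=3/4) → [1605/8, 29/4, 137/8]
+L3 (α=2/3) → [711/8, 63/4, 761/24]
+L4 (α=0) → [711/8, 63/4, 761/24]
+L5 (α=2/3) → [2183/24, 343/12, 10073/72]
+L6 (α=2/3) → [4295/72, 3439/36, 23465/216]
= [60, 96, 109]

(0,2) stack=L1,L2,L3,L4,L5,L6; from [0,0,0]:
+L1 (α=3/4) → [45/4, 717/4, 321/4]
+L2 (α=3/5) → [1239/10, 891/10, 321/2]
+L3 (α=7/8) → [12089/80, 9221/80, 1511/16]
+L4 (α=0) → [12089/80, 9221/80, 1511/16]
+L5 (α=1) → [144, 96, 67]
+L6 (α=1/5) → [752/5, 403/5, 487/5]
= [150, 81, 97]

query (1,3) [L1,L2,L3,L4,L5,L6] — begin 0,0,0
+L1 (α=1) → [35, 42, 128]
+L2 (α=3/5) → [397/5, 306/5, 562/5]
+L3 (α=5/6) → [287/5, 3181/30, 802/5]
+L4 (α=1/2) → [877/10, 8371/60, 1527/10]
+L5 (α=2/3) → [599/10, 38131/180, 6127/30]
+L6 (α=1/3) → [644/15, 45871/270, 8077/45]
rounded: [43, 170, 179]

(2,1) stack=L1,L2,L3,L4,L5,L7; from [0,0,0]:
+L1 (α=1/6) → [2/3, 116/3, 11/2]
+L2 (α=5/8) → [247/8, 271/8, 723/16]
+L3 (α=1/4) → [2565/32, 2053/32, 5977/64]
+L4 (α=1/3) → [5429/48, 5381/48, 8729/96]
+L5 (α=1) → [179, 51, 104]
+L7 (α=3/8) → [1009/8, 861/8, 449/4]
= [126, 108, 112]

(0,3) stack=L1,L2,L3,L4,L5,L7; from [0,0,0]:
after L1 α=1/3: [7/3, 85/3, 238/3]
after L2 α=1/2: [469/6, 407/3, 200/3]
after L3 α=1/2: [1837/12, 611/6, 629/6]
after L4 α=0: [1837/12, 611/6, 629/6]
after L5 α=1/2: [2245/24, 1745/12, 1643/12]
after L7 α=3/8: [29225/192, 10669/96, 9367/96]
= [152, 111, 98]

at x=2,y=0 over L1,L2,L3,L4,L5,L7:
L1 α=1: [12, 228, 3]
L2 α=1/2: [90, 331/2, 101]
L3 α=1: [17, 11, 16]
L4 α=1: [187, 132, 236]
L5 α=5/7: [1079/7, 879/7, 116]
L7 α=1/3: [2711/21, 2507/21, 412/3]
rounded: [129, 119, 137]

at x=0,y=3 over L1,L2,L3,L4,L5,L8:
after L1 α=1/3: [7/3, 85/3, 238/3]
after L2 α=1/2: [469/6, 407/3, 200/3]
after L3 α=1/2: [1837/12, 611/6, 629/6]
after L4 α=0: [1837/12, 611/6, 629/6]
after L5 α=1/2: [2245/24, 1745/12, 1643/12]
after L8 α=1/2: [4045/48, 2645/24, 4127/24]
rounded: [84, 110, 172]


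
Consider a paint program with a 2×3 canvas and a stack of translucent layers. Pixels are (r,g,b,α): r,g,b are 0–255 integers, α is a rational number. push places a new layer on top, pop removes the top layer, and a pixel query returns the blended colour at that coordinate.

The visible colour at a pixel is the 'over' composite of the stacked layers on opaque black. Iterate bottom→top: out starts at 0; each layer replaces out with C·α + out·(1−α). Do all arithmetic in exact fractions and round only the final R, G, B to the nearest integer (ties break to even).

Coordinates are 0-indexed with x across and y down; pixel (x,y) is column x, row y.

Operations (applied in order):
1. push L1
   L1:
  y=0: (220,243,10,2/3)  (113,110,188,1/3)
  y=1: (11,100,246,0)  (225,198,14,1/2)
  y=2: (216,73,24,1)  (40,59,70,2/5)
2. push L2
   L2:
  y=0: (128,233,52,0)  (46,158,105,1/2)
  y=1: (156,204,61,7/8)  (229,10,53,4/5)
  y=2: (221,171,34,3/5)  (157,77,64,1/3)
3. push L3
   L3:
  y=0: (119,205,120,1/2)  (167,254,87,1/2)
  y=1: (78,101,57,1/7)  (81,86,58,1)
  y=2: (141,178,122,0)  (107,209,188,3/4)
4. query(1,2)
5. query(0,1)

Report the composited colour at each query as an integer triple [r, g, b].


(1,2) stack=L1,L2,L3; from [0,0,0]:
+L1 (α=2/5) → [16, 118/5, 28]
+L2 (α=1/3) → [63, 207/5, 40]
+L3 (α=3/4) → [96, 1671/10, 151]
rounded: [96, 167, 151]

at x=0,y=1 over L1,L2,L3:
after L1 α=0: [0, 0, 0]
after L2 α=7/8: [273/2, 357/2, 427/8]
after L3 α=1/7: [897/7, 1172/7, 1509/28]
rounded: [128, 167, 54]


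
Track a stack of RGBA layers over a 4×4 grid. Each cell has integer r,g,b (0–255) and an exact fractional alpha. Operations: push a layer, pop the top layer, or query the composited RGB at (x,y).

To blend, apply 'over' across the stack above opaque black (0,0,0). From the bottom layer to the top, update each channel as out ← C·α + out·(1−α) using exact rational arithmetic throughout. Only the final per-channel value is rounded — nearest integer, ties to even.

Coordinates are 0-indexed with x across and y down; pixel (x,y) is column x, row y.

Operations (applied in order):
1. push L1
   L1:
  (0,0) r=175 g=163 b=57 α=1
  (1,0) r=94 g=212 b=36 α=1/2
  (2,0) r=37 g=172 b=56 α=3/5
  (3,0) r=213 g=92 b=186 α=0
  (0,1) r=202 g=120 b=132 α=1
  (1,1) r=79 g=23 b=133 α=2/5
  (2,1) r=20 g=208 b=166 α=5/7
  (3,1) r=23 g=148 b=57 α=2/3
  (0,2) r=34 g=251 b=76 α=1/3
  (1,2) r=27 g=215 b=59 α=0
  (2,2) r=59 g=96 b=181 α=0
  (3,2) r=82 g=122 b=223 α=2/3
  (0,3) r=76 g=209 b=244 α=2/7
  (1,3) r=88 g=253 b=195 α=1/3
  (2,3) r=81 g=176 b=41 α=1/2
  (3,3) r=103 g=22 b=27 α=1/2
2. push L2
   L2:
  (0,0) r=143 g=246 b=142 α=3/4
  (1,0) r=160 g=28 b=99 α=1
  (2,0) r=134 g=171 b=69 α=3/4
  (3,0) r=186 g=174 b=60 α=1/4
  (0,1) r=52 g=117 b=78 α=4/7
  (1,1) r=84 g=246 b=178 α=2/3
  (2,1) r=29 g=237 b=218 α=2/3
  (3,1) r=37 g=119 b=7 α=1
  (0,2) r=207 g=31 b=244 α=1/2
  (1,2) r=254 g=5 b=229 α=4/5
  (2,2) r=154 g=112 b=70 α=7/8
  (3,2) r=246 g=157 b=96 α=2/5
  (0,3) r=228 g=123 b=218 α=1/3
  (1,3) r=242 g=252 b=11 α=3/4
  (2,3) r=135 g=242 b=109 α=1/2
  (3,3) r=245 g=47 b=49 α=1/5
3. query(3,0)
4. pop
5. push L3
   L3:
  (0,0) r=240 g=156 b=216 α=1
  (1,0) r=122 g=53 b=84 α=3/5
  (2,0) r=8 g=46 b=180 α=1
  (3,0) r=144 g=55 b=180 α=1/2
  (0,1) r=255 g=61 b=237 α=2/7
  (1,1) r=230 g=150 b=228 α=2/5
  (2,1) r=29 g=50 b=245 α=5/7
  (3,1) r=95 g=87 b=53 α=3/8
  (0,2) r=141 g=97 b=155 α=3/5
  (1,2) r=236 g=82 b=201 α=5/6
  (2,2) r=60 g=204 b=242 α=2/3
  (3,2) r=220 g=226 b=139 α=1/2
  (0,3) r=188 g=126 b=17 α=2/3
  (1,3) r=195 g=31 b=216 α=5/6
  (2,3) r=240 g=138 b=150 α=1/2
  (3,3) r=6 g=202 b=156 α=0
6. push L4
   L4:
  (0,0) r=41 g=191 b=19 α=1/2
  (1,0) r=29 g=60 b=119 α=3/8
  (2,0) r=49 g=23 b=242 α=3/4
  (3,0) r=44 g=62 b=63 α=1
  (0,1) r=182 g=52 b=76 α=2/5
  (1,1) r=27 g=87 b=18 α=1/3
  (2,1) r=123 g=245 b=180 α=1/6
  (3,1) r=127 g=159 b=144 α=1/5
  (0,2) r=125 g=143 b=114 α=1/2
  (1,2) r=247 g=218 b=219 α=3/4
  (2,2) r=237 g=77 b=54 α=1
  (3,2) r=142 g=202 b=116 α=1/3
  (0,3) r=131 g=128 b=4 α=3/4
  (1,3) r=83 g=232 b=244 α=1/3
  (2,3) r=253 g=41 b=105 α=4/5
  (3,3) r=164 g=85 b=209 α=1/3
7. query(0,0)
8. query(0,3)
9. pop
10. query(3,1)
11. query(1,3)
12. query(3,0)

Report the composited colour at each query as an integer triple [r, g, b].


at x=3,y=0 over L1,L2:
after L1 α=0: [0, 0, 0]
after L2 α=1/4: [93/2, 87/2, 15]
= [46, 44, 15]

at x=0,y=0 over L1,L3,L4:
L1 α=1: [175, 163, 57]
L3 α=1: [240, 156, 216]
L4 α=1/2: [281/2, 347/2, 235/2]
rounded: [140, 174, 118]

at x=0,y=3 over L1,L3,L4:
+L1 (α=2/7) → [152/7, 418/7, 488/7]
+L3 (α=2/3) → [928/7, 2182/21, 242/7]
+L4 (α=3/4) → [3679/28, 5123/42, 163/14]
→ [131, 122, 12]

(3,1) stack=L1,L3; from [0,0,0]:
after L1 α=2/3: [46/3, 296/3, 38]
after L3 α=3/8: [1085/24, 2263/24, 349/8]
rounded: [45, 94, 44]

(1,3) stack=L1,L3; from [0,0,0]:
L1 α=1/3: [88/3, 253/3, 65]
L3 α=5/6: [3013/18, 359/9, 1145/6]
→ [167, 40, 191]

(3,0) stack=L1,L3; from [0,0,0]:
after L1 α=0: [0, 0, 0]
after L3 α=1/2: [72, 55/2, 90]
= [72, 28, 90]


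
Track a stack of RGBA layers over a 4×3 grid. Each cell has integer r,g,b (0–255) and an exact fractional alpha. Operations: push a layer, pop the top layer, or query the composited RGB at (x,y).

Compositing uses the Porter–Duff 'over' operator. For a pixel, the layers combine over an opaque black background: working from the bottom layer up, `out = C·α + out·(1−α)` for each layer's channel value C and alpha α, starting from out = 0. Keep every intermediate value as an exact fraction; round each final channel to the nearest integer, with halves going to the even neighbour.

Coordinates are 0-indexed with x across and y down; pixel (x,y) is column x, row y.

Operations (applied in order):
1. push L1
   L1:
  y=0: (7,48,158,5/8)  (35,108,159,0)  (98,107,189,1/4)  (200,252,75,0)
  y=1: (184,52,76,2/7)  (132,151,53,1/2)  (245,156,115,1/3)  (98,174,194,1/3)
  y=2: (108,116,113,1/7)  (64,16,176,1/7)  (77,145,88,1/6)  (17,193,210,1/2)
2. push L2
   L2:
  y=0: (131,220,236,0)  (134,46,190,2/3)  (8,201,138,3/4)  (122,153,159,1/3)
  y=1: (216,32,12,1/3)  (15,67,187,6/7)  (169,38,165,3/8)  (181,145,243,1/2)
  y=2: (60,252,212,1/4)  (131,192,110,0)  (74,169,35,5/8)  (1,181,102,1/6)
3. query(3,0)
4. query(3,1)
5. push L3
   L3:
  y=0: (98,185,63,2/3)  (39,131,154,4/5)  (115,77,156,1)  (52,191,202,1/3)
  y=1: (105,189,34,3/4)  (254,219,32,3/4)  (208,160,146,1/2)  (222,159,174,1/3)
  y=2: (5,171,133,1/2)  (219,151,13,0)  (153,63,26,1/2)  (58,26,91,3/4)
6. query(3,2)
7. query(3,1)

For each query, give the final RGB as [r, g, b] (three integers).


query (3,0) [L1,L2] — begin 0,0,0
+L1 (α=0) → [0, 0, 0]
+L2 (α=1/3) → [122/3, 51, 53]
rounded: [41, 51, 53]

(3,1) stack=L1,L2; from [0,0,0]:
+L1 (α=1/3) → [98/3, 58, 194/3]
+L2 (α=1/2) → [641/6, 203/2, 923/6]
rounded: [107, 102, 154]

(3,2) stack=L1,L2,L3; from [0,0,0]:
after L1 α=1/2: [17/2, 193/2, 105]
after L2 α=1/6: [29/4, 1327/12, 209/2]
after L3 α=3/4: [725/16, 2263/48, 755/8]
rounded: [45, 47, 94]

(3,1) stack=L1,L2,L3; from [0,0,0]:
+L1 (α=1/3) → [98/3, 58, 194/3]
+L2 (α=1/2) → [641/6, 203/2, 923/6]
+L3 (α=1/3) → [1307/9, 362/3, 1445/9]
→ [145, 121, 161]


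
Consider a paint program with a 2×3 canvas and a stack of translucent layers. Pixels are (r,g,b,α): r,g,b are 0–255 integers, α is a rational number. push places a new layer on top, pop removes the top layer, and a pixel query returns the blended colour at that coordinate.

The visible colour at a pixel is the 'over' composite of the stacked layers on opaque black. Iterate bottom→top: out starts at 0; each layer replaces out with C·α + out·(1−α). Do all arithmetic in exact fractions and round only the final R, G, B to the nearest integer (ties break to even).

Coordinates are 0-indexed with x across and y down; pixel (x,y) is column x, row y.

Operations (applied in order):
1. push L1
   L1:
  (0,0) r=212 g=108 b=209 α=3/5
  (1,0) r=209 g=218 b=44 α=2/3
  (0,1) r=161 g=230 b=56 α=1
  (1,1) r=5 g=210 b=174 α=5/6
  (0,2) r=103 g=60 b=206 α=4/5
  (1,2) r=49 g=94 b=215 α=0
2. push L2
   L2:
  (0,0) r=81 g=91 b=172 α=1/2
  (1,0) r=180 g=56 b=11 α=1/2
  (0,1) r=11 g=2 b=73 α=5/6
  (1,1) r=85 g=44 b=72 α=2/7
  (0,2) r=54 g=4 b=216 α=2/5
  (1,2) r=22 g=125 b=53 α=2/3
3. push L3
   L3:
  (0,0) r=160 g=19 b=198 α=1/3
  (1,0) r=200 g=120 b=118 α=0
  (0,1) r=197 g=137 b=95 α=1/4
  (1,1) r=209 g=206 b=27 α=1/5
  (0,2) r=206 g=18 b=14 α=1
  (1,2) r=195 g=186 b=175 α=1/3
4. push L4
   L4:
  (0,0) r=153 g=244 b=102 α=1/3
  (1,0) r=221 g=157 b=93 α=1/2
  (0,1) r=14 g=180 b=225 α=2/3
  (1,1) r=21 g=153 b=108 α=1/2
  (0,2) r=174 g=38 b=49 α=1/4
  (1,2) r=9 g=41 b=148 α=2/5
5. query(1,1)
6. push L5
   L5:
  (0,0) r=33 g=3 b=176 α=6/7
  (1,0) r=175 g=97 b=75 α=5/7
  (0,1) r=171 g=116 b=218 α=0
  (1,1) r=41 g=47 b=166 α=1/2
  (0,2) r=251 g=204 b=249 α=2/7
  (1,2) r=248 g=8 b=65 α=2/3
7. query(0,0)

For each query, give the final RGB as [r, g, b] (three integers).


query (1,1) [L1,L2,L3,L4] — begin 0,0,0
L1 α=5/6: [25/6, 175, 145]
L2 α=2/7: [1145/42, 963/7, 869/7]
L3 α=1/5: [6679/105, 5294/35, 733/7]
L4 α=1/2: [4442/105, 10649/70, 1489/14]
→ [42, 152, 106]

at x=0,y=0 over L1,L2,L3,L4,L5:
+L1 (α=3/5) → [636/5, 324/5, 627/5]
+L2 (α=1/2) → [1041/10, 779/10, 1487/10]
+L3 (α=1/3) → [1841/15, 874/15, 2477/15]
+L4 (α=1/3) → [5977/45, 5408/45, 6484/45]
+L5 (α=6/7) → [14887/315, 6218/315, 54004/315]
= [47, 20, 171]


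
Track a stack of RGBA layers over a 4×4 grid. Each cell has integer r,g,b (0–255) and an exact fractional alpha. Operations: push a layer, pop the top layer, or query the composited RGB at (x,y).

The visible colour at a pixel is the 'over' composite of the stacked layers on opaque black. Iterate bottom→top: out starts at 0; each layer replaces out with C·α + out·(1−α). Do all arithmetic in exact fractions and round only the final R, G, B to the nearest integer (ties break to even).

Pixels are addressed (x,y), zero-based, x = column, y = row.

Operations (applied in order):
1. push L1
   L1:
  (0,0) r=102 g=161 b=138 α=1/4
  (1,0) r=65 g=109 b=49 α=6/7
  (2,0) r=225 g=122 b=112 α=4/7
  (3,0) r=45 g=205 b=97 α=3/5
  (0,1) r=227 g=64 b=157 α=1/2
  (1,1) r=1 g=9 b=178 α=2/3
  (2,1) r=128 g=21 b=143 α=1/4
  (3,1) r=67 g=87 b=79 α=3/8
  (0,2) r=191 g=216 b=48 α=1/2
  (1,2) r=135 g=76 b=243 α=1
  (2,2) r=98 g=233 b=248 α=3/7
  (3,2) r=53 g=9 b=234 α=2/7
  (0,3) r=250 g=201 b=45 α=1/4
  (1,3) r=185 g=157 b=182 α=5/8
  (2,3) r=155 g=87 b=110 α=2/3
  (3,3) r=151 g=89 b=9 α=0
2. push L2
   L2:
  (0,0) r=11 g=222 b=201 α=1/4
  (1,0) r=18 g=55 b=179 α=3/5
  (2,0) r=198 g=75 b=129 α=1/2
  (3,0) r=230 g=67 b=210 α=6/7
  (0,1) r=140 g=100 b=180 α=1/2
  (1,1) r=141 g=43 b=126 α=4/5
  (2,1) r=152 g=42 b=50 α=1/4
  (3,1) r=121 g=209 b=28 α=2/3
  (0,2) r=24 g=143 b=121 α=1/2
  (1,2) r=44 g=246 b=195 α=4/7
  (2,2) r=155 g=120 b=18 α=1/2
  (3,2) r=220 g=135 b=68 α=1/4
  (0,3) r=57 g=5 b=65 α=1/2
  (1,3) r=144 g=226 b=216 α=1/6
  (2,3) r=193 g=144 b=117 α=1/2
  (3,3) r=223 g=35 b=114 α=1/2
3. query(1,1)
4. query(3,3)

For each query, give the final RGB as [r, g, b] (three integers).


query (1,1) [L1,L2] — begin 0,0,0
+L1 (α=2/3) → [2/3, 6, 356/3]
+L2 (α=4/5) → [1694/15, 178/5, 1868/15]
→ [113, 36, 125]

at x=3,y=3 over L1,L2:
+L1 (α=0) → [0, 0, 0]
+L2 (α=1/2) → [223/2, 35/2, 57]
= [112, 18, 57]


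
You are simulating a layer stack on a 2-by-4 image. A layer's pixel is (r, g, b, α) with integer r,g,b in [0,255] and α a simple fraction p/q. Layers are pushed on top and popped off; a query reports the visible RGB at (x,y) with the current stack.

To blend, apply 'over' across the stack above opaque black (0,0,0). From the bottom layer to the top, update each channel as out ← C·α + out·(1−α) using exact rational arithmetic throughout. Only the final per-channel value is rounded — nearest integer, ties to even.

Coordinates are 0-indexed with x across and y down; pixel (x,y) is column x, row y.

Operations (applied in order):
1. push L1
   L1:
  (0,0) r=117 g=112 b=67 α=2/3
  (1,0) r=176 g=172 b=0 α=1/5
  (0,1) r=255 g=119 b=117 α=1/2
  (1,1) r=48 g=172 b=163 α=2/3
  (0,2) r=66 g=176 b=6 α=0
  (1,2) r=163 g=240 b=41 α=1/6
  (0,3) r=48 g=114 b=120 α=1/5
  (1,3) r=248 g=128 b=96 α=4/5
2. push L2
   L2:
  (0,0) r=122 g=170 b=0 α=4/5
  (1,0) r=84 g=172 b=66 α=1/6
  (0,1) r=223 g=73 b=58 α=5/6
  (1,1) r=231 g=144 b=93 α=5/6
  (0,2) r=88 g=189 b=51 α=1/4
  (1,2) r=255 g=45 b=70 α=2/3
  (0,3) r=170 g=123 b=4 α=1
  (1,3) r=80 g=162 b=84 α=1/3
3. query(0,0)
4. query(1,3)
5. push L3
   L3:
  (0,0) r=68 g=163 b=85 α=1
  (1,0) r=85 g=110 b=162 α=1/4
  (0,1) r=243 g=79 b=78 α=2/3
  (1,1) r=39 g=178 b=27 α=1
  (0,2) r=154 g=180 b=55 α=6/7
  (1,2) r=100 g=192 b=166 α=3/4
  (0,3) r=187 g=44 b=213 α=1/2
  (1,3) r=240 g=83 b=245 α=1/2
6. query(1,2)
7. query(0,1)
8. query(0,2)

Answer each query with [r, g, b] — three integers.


at x=0,y=0 over L1,L2:
+L1 (α=2/3) → [78, 224/3, 134/3]
+L2 (α=4/5) → [566/5, 2264/15, 134/15]
→ [113, 151, 9]

query (1,3) [L1,L2] — begin 0,0,0
L1 α=4/5: [992/5, 512/5, 384/5]
L2 α=1/3: [2384/15, 1834/15, 396/5]
rounded: [159, 122, 79]

at x=1,y=2 over L1,L2,L3:
after L1 α=1/6: [163/6, 40, 41/6]
after L2 α=2/3: [3223/18, 130/3, 881/18]
after L3 α=3/4: [8623/72, 929/6, 9845/72]
rounded: [120, 155, 137]

query (0,1) [L1,L2,L3] — begin 0,0,0
L1 α=1/2: [255/2, 119/2, 117/2]
L2 α=5/6: [2485/12, 283/4, 697/12]
L3 α=2/3: [8317/36, 305/4, 2569/36]
→ [231, 76, 71]

at x=0,y=2 over L1,L2,L3:
+L1 (α=0) → [0, 0, 0]
+L2 (α=1/4) → [22, 189/4, 51/4]
+L3 (α=6/7) → [946/7, 4509/28, 1371/28]
rounded: [135, 161, 49]
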